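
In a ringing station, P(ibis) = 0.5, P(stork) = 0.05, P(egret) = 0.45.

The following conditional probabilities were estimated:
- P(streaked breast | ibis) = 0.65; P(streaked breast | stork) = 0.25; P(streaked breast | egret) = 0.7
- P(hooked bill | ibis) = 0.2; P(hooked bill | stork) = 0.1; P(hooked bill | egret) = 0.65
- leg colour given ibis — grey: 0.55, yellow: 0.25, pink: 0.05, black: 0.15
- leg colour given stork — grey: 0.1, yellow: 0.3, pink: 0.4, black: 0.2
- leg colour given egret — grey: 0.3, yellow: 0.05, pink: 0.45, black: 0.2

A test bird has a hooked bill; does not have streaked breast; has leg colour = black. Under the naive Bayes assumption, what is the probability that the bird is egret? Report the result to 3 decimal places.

0.745

ibis: 0.5 × (1−0.65) × 0.2 × 0.15 = 0.00525
stork: 0.05 × (1−0.25) × 0.1 × 0.2 = 0.00075
egret: 0.45 × (1−0.7) × 0.65 × 0.2 = 0.01755
P(egret | x) = 0.01755 / 0.02355 ≈ 0.745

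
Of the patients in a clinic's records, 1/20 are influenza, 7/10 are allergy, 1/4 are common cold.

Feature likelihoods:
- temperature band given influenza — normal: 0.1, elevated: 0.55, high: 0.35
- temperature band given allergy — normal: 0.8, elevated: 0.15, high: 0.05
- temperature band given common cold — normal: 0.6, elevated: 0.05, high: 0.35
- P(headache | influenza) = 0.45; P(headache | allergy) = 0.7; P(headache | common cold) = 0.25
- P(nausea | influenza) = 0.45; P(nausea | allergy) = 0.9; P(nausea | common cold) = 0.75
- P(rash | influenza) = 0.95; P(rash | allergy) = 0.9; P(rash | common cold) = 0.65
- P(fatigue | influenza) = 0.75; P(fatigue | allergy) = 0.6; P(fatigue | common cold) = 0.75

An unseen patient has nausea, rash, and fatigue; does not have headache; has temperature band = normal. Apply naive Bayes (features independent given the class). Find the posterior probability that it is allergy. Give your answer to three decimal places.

influenza: 0.05 × 0.1 × (1−0.45) × 0.45 × 0.95 × 0.75 = 0.00088171875
allergy: 0.7 × 0.8 × (1−0.7) × 0.9 × 0.9 × 0.6 = 0.081648
common cold: 0.25 × 0.6 × (1−0.25) × 0.75 × 0.65 × 0.75 = 0.0411328125
P(allergy | x) = 0.081648 / 0.12366253125 ≈ 0.660

0.660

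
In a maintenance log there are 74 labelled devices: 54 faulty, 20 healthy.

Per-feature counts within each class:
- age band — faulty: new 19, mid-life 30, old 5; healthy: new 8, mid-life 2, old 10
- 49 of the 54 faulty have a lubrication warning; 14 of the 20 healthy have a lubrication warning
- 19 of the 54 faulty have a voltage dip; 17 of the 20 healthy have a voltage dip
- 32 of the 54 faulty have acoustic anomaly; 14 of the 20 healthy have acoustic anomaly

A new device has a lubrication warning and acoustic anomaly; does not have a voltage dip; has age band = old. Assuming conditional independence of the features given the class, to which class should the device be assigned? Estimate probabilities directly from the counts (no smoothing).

faulty: (54/74) × (5/54) × (49/54) × (35/54) × (32/54) ≈ 0.0235489
healthy: (20/74) × (10/20) × (14/20) × (3/20) × (14/20) ≈ 0.00993243
Highest score → faulty.

faulty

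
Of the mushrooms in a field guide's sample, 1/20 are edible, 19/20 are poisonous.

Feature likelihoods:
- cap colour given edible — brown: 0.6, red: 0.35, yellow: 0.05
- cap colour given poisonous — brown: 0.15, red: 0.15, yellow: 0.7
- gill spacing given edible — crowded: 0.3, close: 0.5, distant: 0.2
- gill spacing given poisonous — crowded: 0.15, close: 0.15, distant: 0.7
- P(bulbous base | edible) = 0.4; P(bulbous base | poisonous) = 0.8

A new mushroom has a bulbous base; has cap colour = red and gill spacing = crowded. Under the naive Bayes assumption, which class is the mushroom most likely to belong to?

edible: 0.05 × 0.35 × 0.3 × 0.4 = 0.0021
poisonous: 0.95 × 0.15 × 0.15 × 0.8 = 0.0171
Highest score → poisonous.

poisonous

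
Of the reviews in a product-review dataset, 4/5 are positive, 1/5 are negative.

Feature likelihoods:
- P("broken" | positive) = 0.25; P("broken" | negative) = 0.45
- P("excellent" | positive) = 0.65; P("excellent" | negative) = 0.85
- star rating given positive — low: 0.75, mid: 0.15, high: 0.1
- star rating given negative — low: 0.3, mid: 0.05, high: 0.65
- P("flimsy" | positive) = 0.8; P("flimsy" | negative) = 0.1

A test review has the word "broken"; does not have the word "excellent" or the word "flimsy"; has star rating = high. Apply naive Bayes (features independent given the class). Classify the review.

positive: 0.8 × 0.25 × (1−0.65) × 0.1 × (1−0.8) = 0.0014
negative: 0.2 × 0.45 × (1−0.85) × 0.65 × (1−0.1) = 0.0078975
Highest score → negative.

negative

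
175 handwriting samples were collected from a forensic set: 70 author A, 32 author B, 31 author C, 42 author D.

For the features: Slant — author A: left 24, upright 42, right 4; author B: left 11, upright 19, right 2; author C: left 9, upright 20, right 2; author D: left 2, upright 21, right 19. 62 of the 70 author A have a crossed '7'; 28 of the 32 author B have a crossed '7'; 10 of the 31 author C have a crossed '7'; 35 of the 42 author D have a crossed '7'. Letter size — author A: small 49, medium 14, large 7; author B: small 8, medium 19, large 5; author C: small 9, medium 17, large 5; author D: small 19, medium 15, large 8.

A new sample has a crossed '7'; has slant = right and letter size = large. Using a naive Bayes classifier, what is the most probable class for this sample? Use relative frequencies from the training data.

author D

author A: (70/175) × (4/70) × (62/70) × (7/70) ≈ 0.00202449
author B: (32/175) × (2/32) × (28/32) × (5/32) = 0.0015625
author C: (31/175) × (2/31) × (10/31) × (5/31) ≈ 0.000594619
author D: (42/175) × (19/42) × (35/42) × (8/42) ≈ 0.0172336
Highest score → author D.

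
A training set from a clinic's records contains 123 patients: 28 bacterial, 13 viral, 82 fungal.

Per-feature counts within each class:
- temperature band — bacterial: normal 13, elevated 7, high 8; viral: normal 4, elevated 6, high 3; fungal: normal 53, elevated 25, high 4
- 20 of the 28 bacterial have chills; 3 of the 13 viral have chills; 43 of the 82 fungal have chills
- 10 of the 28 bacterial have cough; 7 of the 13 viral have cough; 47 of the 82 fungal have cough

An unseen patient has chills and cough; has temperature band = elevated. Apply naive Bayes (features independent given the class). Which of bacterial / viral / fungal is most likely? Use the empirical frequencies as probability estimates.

fungal

bacterial: (28/123) × (7/28) × (20/28) × (10/28) ≈ 0.014518
viral: (13/123) × (6/13) × (3/13) × (7/13) ≈ 0.00606148
fungal: (82/123) × (25/82) × (43/82) × (47/82) ≈ 0.0610905
Highest score → fungal.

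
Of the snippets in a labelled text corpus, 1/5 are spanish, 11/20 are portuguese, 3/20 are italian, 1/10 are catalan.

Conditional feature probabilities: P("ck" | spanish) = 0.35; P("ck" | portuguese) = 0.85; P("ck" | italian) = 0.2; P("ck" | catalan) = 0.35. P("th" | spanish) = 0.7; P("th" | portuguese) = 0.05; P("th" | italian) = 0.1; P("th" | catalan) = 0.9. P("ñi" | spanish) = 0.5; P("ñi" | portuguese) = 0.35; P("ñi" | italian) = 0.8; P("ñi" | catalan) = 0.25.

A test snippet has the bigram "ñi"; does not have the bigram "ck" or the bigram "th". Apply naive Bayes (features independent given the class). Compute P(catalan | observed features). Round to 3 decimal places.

spanish: 0.2 × (1−0.35) × (1−0.7) × 0.5 = 0.0195
portuguese: 0.55 × (1−0.85) × (1−0.05) × 0.35 = 0.02743125
italian: 0.15 × (1−0.2) × (1−0.1) × 0.8 = 0.0864
catalan: 0.1 × (1−0.35) × (1−0.9) × 0.25 = 0.001625
P(catalan | x) = 0.001625 / 0.13495625 ≈ 0.012

0.012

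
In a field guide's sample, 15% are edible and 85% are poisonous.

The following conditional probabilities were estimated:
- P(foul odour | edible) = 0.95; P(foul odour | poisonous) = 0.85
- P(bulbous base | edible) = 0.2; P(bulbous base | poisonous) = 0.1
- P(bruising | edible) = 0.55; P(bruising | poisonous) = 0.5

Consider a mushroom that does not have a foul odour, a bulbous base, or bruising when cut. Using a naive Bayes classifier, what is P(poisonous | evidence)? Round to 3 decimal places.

edible: 0.15 × (1−0.95) × (1−0.2) × (1−0.55) = 0.0027
poisonous: 0.85 × (1−0.85) × (1−0.1) × (1−0.5) = 0.057375
P(poisonous | x) = 0.057375 / 0.060075 ≈ 0.955

0.955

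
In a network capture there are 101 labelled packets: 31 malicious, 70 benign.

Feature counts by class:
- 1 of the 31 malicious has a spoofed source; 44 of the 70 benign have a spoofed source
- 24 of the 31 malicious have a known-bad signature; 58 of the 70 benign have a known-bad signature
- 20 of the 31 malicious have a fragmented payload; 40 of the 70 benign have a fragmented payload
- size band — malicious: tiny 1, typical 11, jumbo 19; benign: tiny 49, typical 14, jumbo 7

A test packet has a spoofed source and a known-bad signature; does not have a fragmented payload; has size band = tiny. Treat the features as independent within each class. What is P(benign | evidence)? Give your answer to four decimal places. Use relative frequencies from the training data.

0.9992

malicious: (31/101) × (1/31) × (24/31) × (11/31) × (1/31) ≈ 0.00008774
benign: (70/101) × (44/70) × (58/70) × (30/70) × (49/70) ≈ 0.108289
P(benign | x) = 0.108289 / 0.10837674 ≈ 0.9992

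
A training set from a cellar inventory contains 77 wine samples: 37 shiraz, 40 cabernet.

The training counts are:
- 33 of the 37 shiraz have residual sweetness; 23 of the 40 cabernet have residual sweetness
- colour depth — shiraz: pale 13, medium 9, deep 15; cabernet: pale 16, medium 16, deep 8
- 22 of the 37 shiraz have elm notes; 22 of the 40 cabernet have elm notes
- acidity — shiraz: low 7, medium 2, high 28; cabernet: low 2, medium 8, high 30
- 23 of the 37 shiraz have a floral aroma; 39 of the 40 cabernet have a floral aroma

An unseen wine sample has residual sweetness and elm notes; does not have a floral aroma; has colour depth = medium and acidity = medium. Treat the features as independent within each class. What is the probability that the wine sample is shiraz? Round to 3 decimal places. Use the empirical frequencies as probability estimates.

0.794

shiraz: (37/77) × (33/37) × (9/37) × (22/37) × (2/37) × (14/37) ≈ 0.00126777
cabernet: (40/77) × (23/40) × (16/40) × (22/40) × (8/40) × (1/40) ≈ 0.000328571
P(shiraz | x) = 0.00126777 / 0.001596341 ≈ 0.794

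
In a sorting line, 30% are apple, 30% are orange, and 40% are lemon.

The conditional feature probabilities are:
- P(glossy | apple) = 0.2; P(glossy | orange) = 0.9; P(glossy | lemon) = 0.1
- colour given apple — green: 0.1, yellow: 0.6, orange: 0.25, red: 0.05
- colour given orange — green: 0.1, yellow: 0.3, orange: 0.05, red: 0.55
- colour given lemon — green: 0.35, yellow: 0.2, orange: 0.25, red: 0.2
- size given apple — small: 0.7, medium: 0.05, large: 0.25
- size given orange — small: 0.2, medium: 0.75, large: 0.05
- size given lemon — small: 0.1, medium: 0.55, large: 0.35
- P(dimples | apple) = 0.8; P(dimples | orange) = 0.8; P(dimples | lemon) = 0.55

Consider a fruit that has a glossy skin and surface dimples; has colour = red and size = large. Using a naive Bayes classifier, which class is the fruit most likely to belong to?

apple: 0.3 × 0.2 × 0.05 × 0.25 × 0.8 = 0.0006
orange: 0.3 × 0.9 × 0.55 × 0.05 × 0.8 = 0.00594
lemon: 0.4 × 0.1 × 0.2 × 0.35 × 0.55 = 0.00154
Highest score → orange.

orange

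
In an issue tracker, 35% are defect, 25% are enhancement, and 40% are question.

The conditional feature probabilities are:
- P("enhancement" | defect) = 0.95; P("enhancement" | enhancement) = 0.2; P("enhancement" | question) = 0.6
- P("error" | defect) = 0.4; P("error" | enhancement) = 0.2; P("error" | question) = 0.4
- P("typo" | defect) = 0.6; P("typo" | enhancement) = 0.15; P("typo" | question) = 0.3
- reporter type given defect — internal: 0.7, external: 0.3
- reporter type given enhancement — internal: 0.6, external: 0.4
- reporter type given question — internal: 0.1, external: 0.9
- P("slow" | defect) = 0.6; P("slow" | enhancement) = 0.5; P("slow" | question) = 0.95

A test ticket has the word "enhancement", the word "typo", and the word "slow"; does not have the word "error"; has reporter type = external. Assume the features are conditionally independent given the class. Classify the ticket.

defect: 0.35 × 0.95 × (1−0.4) × 0.6 × 0.3 × 0.6 = 0.021546
enhancement: 0.25 × 0.2 × (1−0.2) × 0.15 × 0.4 × 0.5 = 0.0012
question: 0.4 × 0.6 × (1−0.4) × 0.3 × 0.9 × 0.95 = 0.036936
Highest score → question.

question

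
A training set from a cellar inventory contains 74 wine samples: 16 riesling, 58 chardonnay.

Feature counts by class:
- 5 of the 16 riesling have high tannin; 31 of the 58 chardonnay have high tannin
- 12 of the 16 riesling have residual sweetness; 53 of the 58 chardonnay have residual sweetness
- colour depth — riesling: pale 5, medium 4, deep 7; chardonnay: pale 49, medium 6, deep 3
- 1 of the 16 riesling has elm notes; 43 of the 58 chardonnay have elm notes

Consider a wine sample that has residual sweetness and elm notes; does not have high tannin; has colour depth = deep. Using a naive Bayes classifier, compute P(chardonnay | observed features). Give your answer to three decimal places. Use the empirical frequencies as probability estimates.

riesling: (16/74) × (11/16) × (12/16) × (7/16) × (1/16) ≈ 0.00304846
chardonnay: (58/74) × (27/58) × (53/58) × (3/58) × (43/58) ≈ 0.0127854
P(chardonnay | x) = 0.0127854 / 0.01583386 ≈ 0.807

0.807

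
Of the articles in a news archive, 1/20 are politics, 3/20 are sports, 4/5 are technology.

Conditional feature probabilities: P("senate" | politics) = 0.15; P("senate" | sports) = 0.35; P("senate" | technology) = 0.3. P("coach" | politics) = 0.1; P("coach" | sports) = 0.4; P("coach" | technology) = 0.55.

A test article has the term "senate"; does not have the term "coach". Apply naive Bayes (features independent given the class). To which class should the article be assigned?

technology

politics: 0.05 × 0.15 × (1−0.1) = 0.00675
sports: 0.15 × 0.35 × (1−0.4) = 0.0315
technology: 0.8 × 0.3 × (1−0.55) = 0.108
Highest score → technology.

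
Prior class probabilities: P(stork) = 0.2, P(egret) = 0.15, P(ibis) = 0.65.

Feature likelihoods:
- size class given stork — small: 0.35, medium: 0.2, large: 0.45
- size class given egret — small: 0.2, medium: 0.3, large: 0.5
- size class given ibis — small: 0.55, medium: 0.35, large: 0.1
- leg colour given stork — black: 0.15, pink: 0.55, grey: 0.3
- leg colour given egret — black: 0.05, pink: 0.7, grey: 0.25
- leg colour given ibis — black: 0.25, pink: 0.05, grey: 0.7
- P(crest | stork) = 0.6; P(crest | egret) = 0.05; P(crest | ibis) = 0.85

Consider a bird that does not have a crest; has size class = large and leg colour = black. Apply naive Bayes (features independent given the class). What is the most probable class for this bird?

stork: 0.2 × 0.45 × 0.15 × (1−0.6) = 0.0054
egret: 0.15 × 0.5 × 0.05 × (1−0.05) = 0.0035625
ibis: 0.65 × 0.1 × 0.25 × (1−0.85) = 0.0024375
Highest score → stork.

stork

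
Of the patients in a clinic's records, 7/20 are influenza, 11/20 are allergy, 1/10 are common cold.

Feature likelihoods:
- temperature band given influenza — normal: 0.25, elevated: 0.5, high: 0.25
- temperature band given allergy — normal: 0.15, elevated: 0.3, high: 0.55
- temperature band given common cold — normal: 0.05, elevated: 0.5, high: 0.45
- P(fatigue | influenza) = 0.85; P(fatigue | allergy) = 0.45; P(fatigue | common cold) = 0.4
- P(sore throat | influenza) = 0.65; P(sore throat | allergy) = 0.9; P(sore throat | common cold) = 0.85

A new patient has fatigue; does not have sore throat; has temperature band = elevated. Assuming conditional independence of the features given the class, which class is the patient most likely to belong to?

influenza

influenza: 0.35 × 0.5 × 0.85 × (1−0.65) = 0.0520625
allergy: 0.55 × 0.3 × 0.45 × (1−0.9) = 0.007425
common cold: 0.1 × 0.5 × 0.4 × (1−0.85) = 0.003
Highest score → influenza.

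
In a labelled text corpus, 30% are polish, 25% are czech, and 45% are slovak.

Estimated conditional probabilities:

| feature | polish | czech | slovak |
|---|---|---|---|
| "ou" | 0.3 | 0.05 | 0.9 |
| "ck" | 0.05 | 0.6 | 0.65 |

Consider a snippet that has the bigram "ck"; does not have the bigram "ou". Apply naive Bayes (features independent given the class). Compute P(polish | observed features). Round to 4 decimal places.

0.0576

polish: 0.3 × (1−0.3) × 0.05 = 0.0105
czech: 0.25 × (1−0.05) × 0.6 = 0.1425
slovak: 0.45 × (1−0.9) × 0.65 = 0.02925
P(polish | x) = 0.0105 / 0.18225 ≈ 0.0576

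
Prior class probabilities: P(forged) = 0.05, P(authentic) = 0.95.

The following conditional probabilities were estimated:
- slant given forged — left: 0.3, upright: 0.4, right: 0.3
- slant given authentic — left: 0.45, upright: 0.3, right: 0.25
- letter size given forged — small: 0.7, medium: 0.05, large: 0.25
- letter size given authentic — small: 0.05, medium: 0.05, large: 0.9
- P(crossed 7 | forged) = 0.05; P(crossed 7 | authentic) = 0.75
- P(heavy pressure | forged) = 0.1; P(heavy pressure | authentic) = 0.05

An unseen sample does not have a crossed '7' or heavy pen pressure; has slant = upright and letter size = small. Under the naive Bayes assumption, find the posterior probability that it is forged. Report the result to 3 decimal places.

0.780

forged: 0.05 × 0.4 × 0.7 × (1−0.05) × (1−0.1) = 0.01197
authentic: 0.95 × 0.3 × 0.05 × (1−0.75) × (1−0.05) = 0.003384375
P(forged | x) = 0.01197 / 0.015354375 ≈ 0.780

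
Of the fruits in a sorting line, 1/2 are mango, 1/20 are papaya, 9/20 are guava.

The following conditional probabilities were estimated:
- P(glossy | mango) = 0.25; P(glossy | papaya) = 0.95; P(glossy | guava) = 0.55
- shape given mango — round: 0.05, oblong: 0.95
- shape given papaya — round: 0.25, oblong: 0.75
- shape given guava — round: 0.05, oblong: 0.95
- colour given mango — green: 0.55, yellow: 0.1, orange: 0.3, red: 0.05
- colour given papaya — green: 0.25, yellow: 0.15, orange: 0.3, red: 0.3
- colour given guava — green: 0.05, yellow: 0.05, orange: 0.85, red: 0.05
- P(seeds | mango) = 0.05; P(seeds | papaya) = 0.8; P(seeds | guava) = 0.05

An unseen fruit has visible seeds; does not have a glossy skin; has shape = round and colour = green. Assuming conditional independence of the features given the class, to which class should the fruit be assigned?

mango

mango: 0.5 × (1−0.25) × 0.05 × 0.55 × 0.05 = 0.000515625
papaya: 0.05 × (1−0.95) × 0.25 × 0.25 × 0.8 = 0.000125
guava: 0.45 × (1−0.55) × 0.05 × 0.05 × 0.05 = 0.0000253125
Highest score → mango.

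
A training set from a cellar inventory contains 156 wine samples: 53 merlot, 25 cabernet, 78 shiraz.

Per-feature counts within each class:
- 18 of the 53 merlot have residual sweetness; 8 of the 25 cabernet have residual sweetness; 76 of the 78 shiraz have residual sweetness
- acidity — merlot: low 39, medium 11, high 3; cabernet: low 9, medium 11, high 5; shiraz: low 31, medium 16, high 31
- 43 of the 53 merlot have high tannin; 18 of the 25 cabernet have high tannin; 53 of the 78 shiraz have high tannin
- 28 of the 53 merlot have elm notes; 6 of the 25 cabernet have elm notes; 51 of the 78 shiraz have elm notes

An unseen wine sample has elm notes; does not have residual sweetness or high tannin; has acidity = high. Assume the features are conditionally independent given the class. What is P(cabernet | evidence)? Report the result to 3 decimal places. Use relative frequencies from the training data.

merlot: (53/156) × (35/53) × (3/53) × (10/53) × (28/53) ≈ 0.00126589
cabernet: (25/156) × (17/25) × (5/25) × (7/25) × (6/25) ≈ 0.00146462
shiraz: (78/156) × (2/78) × (31/78) × (25/78) × (51/78) ≈ 0.00106781
P(cabernet | x) = 0.00146462 / 0.00379832 ≈ 0.386

0.386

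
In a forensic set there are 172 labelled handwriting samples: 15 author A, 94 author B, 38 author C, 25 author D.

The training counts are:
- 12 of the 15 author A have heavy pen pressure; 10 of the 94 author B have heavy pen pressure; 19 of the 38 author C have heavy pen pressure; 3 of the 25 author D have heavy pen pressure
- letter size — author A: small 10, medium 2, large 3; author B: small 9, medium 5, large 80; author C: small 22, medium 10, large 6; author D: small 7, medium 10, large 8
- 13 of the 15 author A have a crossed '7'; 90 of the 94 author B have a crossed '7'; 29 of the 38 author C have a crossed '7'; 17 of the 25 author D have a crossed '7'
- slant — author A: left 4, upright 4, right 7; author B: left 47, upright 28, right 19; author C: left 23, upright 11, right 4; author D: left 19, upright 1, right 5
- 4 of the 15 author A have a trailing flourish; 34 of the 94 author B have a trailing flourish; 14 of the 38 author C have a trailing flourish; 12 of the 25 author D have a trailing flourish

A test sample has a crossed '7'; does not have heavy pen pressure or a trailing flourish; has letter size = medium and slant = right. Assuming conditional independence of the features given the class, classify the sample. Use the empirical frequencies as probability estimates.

author A: (15/172) × (3/15) × (2/15) × (13/15) × (7/15) × (11/15) ≈ 0.00068975
author B: (94/172) × (84/94) × (5/94) × (90/94) × (19/94) × (60/94) ≈ 0.0032089
author C: (38/172) × (19/38) × (10/38) × (29/38) × (4/38) × (24/38) ≈ 0.00147489
author D: (25/172) × (22/25) × (10/25) × (17/25) × (5/25) × (13/25) ≈ 0.00361823
Highest score → author D.

author D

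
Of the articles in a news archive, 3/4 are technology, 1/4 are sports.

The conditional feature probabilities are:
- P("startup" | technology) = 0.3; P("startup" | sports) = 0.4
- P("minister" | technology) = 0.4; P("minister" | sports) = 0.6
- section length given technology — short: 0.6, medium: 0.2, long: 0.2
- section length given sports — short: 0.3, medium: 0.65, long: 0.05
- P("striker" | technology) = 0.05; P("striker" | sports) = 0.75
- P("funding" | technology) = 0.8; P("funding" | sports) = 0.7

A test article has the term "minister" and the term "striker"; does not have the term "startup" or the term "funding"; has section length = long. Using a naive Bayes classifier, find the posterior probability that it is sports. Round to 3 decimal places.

0.707

technology: 0.75 × (1−0.3) × 0.4 × 0.2 × 0.05 × (1−0.8) = 0.00042
sports: 0.25 × (1−0.4) × 0.6 × 0.05 × 0.75 × (1−0.7) = 0.0010125
P(sports | x) = 0.0010125 / 0.0014325 ≈ 0.707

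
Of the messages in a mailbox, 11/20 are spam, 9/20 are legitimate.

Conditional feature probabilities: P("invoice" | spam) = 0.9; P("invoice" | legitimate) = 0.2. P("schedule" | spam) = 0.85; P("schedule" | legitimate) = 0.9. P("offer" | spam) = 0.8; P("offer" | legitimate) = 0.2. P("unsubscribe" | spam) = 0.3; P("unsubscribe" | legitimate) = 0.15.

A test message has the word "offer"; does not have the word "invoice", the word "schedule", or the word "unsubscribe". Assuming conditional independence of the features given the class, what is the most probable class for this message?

spam: 0.55 × (1−0.9) × (1−0.85) × 0.8 × (1−0.3) = 0.00462
legitimate: 0.45 × (1−0.2) × (1−0.9) × 0.2 × (1−0.15) = 0.00612
Highest score → legitimate.

legitimate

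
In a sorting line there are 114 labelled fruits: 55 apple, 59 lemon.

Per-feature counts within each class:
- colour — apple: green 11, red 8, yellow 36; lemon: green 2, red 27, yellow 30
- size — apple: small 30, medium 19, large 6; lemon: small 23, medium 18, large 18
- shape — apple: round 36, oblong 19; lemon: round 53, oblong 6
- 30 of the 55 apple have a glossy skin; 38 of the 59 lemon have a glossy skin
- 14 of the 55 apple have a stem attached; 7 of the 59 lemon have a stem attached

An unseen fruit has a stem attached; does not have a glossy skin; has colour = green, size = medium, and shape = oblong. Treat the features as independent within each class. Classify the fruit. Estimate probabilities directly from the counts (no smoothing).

apple

apple: (55/114) × (11/55) × (19/55) × (19/55) × (25/55) × (14/55) ≈ 0.00133233
lemon: (59/114) × (2/59) × (18/59) × (6/59) × (21/59) × (7/59) ≈ 0.0000229857
Highest score → apple.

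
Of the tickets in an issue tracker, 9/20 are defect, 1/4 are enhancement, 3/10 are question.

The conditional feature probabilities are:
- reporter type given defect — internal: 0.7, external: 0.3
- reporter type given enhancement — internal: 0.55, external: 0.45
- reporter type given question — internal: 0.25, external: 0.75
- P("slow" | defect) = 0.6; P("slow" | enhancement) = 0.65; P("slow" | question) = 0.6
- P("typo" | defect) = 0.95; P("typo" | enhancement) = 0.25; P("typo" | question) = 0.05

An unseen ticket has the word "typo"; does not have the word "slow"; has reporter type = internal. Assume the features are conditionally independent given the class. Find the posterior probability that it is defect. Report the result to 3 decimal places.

defect: 0.45 × 0.7 × (1−0.6) × 0.95 = 0.1197
enhancement: 0.25 × 0.55 × (1−0.65) × 0.25 = 0.01203125
question: 0.3 × 0.25 × (1−0.6) × 0.05 = 0.0015
P(defect | x) = 0.1197 / 0.13323125 ≈ 0.898

0.898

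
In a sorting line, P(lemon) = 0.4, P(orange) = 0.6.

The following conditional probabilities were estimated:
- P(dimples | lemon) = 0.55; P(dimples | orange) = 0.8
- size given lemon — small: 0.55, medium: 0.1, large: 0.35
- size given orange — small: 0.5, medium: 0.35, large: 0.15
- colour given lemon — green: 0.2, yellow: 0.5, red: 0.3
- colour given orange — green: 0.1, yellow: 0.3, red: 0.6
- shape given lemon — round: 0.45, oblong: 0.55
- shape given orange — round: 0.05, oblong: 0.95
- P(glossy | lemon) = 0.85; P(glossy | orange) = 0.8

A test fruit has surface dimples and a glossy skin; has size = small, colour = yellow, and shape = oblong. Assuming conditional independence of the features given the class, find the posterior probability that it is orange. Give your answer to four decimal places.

0.6592

lemon: 0.4 × 0.55 × 0.55 × 0.5 × 0.55 × 0.85 = 0.02828375
orange: 0.6 × 0.8 × 0.5 × 0.3 × 0.95 × 0.8 = 0.05472
P(orange | x) = 0.05472 / 0.08300375 ≈ 0.6592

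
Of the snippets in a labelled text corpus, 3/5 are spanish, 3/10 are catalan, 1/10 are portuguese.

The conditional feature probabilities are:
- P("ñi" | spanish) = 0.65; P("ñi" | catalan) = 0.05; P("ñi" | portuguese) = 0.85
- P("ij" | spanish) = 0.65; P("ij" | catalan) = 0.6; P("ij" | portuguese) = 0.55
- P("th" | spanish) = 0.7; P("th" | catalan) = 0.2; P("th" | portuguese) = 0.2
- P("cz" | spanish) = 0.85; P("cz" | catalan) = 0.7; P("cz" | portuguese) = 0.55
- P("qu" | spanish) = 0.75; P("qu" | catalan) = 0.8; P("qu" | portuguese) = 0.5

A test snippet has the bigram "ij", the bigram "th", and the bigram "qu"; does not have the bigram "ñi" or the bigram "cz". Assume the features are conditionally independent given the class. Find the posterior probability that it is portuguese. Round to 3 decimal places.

0.019

spanish: 0.6 × (1−0.65) × 0.65 × 0.7 × (1−0.85) × 0.75 = 0.010749375
catalan: 0.3 × (1−0.05) × 0.6 × 0.2 × (1−0.7) × 0.8 = 0.008208
portuguese: 0.1 × (1−0.85) × 0.55 × 0.2 × (1−0.55) × 0.5 = 0.00037125
P(portuguese | x) = 0.00037125 / 0.019328625 ≈ 0.019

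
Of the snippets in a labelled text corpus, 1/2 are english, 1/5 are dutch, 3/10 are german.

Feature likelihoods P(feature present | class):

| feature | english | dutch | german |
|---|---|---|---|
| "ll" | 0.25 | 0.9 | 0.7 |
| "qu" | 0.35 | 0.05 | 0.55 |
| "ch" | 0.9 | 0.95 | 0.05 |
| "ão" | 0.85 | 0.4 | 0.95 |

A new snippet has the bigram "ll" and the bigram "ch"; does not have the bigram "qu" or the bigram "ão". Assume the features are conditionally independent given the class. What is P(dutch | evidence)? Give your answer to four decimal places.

0.8969

english: 0.5 × 0.25 × (1−0.35) × 0.9 × (1−0.85) = 0.01096875
dutch: 0.2 × 0.9 × (1−0.05) × 0.95 × (1−0.4) = 0.09747
german: 0.3 × 0.7 × (1−0.55) × 0.05 × (1−0.95) = 0.00023625
P(dutch | x) = 0.09747 / 0.108675 ≈ 0.8969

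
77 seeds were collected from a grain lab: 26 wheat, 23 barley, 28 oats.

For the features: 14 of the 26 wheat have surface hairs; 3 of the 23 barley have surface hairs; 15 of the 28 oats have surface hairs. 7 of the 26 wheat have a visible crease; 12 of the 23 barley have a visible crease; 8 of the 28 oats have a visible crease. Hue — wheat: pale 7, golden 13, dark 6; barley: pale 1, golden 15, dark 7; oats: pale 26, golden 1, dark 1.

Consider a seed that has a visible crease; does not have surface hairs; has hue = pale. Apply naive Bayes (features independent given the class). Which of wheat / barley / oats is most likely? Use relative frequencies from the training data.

oats

wheat: (26/77) × (12/26) × (7/26) × (7/26) ≈ 0.0112964
barley: (23/77) × (20/23) × (12/23) × (1/23) ≈ 0.00589203
oats: (28/77) × (13/28) × (8/28) × (26/28) ≈ 0.0447919
Highest score → oats.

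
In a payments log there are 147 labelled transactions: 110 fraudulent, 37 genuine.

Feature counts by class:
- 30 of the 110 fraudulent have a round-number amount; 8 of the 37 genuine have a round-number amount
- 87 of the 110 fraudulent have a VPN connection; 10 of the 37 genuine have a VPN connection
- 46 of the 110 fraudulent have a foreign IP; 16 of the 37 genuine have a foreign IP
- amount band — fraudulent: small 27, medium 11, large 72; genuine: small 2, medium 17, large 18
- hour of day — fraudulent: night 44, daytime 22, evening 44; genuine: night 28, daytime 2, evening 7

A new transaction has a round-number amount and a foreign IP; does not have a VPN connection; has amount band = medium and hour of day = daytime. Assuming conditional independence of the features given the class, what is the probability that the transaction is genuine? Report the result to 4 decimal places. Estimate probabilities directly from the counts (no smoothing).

fraudulent: (110/147) × (30/110) × (23/110) × (46/110) × (11/110) × (22/110) ≈ 0.00035689
genuine: (37/147) × (8/37) × (27/37) × (16/37) × (17/37) × (2/37) ≈ 0.000426509
P(genuine | x) = 0.000426509 / 0.000783399 ≈ 0.5444

0.5444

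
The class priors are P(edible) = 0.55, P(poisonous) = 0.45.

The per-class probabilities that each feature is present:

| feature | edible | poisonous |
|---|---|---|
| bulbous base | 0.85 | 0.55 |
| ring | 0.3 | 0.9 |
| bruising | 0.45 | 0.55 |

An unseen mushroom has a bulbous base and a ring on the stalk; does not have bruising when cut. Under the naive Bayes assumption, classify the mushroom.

edible: 0.55 × 0.85 × 0.3 × (1−0.45) = 0.0771375
poisonous: 0.45 × 0.55 × 0.9 × (1−0.55) = 0.1002375
Highest score → poisonous.

poisonous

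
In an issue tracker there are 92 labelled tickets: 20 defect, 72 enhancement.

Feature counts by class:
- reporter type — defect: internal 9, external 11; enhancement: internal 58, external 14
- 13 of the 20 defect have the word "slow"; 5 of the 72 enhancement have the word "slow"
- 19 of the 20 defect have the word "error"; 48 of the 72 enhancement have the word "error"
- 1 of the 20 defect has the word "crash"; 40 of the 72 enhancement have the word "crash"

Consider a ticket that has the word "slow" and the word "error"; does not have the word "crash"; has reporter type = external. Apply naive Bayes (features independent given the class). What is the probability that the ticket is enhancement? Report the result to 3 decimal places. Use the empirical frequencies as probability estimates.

0.043

defect: (20/92) × (11/20) × (13/20) × (19/20) × (19/20) ≈ 0.0701399
enhancement: (72/92) × (14/72) × (5/72) × (48/72) × (32/72) ≈ 0.00313115
P(enhancement | x) = 0.00313115 / 0.07327105 ≈ 0.043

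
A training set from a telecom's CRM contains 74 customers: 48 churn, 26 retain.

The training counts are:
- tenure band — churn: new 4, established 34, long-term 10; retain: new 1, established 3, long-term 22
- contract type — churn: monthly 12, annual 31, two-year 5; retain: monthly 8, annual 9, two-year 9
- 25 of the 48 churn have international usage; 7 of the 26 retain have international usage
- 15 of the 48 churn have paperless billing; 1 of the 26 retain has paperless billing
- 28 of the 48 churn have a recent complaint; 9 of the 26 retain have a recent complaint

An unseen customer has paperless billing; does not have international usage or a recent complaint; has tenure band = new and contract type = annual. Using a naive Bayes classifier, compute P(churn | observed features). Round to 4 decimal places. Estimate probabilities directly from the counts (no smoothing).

0.9620

churn: (48/74) × (4/48) × (31/48) × (23/48) × (15/48) × (20/48) ≈ 0.00217808
retain: (26/74) × (1/26) × (9/26) × (19/26) × (1/26) × (17/26) ≈ 0.0000859647
P(churn | x) = 0.00217808 / 0.0022640447 ≈ 0.9620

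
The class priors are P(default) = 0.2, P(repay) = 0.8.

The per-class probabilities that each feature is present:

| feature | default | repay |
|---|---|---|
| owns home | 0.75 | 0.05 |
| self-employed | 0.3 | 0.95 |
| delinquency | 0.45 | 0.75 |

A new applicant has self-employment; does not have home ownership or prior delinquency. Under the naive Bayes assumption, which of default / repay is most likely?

repay

default: 0.2 × (1−0.75) × 0.3 × (1−0.45) = 0.00825
repay: 0.8 × (1−0.05) × 0.95 × (1−0.75) = 0.1805
Highest score → repay.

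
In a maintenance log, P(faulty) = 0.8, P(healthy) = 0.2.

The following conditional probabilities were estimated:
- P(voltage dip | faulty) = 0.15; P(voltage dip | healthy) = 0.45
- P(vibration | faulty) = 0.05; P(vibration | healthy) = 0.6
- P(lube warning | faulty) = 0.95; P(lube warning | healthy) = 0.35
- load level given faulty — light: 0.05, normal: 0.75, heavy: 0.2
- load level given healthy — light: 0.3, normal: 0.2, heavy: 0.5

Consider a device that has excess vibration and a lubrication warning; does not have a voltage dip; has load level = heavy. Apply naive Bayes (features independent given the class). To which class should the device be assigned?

healthy

faulty: 0.8 × (1−0.15) × 0.05 × 0.95 × 0.2 = 0.00646
healthy: 0.2 × (1−0.45) × 0.6 × 0.35 × 0.5 = 0.01155
Highest score → healthy.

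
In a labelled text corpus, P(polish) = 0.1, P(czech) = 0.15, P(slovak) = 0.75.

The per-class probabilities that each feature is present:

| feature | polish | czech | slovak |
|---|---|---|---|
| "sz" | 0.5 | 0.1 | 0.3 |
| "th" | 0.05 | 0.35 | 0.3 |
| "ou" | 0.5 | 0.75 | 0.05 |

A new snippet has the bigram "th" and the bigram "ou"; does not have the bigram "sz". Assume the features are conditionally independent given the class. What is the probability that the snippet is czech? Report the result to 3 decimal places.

0.795

polish: 0.1 × (1−0.5) × 0.05 × 0.5 = 0.00125
czech: 0.15 × (1−0.1) × 0.35 × 0.75 = 0.0354375
slovak: 0.75 × (1−0.3) × 0.3 × 0.05 = 0.007875
P(czech | x) = 0.0354375 / 0.0445625 ≈ 0.795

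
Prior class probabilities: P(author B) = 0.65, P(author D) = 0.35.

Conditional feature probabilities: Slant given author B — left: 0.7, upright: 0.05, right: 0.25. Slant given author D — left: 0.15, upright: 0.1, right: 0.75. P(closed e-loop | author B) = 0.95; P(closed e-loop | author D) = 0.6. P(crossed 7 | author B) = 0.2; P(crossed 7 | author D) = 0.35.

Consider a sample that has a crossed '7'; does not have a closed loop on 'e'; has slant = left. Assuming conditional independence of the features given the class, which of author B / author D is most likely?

author B: 0.65 × 0.7 × (1−0.95) × 0.2 = 0.00455
author D: 0.35 × 0.15 × (1−0.6) × 0.35 = 0.00735
Highest score → author D.

author D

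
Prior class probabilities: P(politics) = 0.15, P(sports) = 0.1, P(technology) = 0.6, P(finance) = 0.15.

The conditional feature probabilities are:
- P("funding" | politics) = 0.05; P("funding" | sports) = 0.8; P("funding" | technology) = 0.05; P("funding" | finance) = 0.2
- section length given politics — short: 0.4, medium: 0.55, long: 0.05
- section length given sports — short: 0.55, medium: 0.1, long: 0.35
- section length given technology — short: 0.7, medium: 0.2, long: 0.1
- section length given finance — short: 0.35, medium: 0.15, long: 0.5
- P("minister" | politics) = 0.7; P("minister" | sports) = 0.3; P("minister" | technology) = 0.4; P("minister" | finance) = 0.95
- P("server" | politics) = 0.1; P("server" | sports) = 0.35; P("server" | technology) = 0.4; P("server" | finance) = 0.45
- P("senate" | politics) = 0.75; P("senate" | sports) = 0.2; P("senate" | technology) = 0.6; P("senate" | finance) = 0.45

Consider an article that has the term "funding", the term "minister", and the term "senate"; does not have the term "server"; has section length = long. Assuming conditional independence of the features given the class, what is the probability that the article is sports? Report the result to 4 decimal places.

0.2089

politics: 0.15 × 0.05 × 0.05 × 0.7 × (1−0.1) × 0.75 = 0.0001771875
sports: 0.1 × 0.8 × 0.35 × 0.3 × (1−0.35) × 0.2 = 0.001092
technology: 0.6 × 0.05 × 0.1 × 0.4 × (1−0.4) × 0.6 = 0.000432
finance: 0.15 × 0.2 × 0.5 × 0.95 × (1−0.45) × 0.45 = 0.003526875
P(sports | x) = 0.001092 / 0.0052280625 ≈ 0.2089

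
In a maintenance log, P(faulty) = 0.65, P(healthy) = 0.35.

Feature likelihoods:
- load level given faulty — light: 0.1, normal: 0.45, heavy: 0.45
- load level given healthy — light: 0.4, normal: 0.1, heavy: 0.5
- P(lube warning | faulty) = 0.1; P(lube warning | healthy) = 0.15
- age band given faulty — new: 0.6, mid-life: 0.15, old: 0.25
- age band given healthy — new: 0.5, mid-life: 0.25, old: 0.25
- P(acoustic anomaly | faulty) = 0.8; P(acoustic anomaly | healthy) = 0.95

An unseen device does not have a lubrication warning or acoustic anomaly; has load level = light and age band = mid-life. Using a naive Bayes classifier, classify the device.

faulty: 0.65 × 0.1 × (1−0.1) × 0.15 × (1−0.8) = 0.001755
healthy: 0.35 × 0.4 × (1−0.15) × 0.25 × (1−0.95) = 0.0014875
Highest score → faulty.

faulty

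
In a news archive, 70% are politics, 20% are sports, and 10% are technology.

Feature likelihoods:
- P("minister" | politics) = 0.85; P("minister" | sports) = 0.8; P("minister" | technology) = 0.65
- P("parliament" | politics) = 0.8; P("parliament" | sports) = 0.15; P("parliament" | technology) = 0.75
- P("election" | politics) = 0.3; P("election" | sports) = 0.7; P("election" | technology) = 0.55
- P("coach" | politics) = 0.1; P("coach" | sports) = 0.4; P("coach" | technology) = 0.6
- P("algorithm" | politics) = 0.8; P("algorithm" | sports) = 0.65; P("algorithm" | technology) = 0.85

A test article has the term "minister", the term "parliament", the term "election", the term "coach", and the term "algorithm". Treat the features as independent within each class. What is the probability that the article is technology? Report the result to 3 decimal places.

politics: 0.7 × 0.85 × 0.8 × 0.3 × 0.1 × 0.8 = 0.011424
sports: 0.2 × 0.8 × 0.15 × 0.7 × 0.4 × 0.65 = 0.004368
technology: 0.1 × 0.65 × 0.75 × 0.55 × 0.6 × 0.85 = 0.013674375
P(technology | x) = 0.013674375 / 0.029466375 ≈ 0.464

0.464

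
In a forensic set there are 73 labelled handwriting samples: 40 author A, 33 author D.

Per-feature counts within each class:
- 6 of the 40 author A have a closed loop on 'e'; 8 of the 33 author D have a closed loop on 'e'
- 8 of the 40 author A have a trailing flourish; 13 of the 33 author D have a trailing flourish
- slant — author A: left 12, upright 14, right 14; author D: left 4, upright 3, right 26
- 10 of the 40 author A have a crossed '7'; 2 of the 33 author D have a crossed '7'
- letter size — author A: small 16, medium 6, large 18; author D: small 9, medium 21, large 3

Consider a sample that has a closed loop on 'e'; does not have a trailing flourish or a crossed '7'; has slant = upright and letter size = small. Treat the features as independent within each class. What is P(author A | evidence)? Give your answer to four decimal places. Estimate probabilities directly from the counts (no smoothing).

author A: (40/73) × (6/40) × (32/40) × (14/40) × (30/40) × (16/40) ≈ 0.00690411
author D: (33/73) × (8/33) × (20/33) × (3/33) × (31/33) × (9/33) ≈ 0.00154692
P(author A | x) = 0.00690411 / 0.00845103 ≈ 0.8170

0.8170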